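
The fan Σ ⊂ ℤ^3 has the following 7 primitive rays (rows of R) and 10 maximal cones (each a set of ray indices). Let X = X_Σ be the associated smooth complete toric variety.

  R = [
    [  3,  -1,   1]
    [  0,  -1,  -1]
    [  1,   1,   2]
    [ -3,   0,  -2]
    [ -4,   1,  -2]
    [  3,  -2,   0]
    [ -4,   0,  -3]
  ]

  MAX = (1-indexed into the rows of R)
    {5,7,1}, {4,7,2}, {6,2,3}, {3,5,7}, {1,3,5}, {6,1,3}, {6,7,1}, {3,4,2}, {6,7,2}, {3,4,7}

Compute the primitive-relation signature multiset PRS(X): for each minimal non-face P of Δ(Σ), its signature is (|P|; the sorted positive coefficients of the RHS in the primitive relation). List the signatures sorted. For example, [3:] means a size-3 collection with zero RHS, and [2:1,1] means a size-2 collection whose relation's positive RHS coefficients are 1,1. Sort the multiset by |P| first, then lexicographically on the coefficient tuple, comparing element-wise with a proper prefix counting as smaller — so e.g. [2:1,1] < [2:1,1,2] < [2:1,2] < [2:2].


Primitive collections (9):

  {1,2}:  v_{1} + v_{2} = v_{6}  ⇒ sig = [2:1]
  {1,4}:  v_{1} + v_{4} = v_{2}  ⇒ sig = [2:1]
  {2,5}:  v_{2} + v_{5} = v_{7}  ⇒ sig = [2:1]
  {5,6}:  v_{5} + v_{6} = v_{1} + v_{7}  ⇒ sig = [2:1,1]
  {4,5}:  v_{4} + v_{5} = v_{3} + 2·v_{7}  ⇒ sig = [2:1,2]
  {4,6}:  v_{4} + v_{6} = 2·v_{2}  ⇒ sig = [2:2]
  {1,3,7}:  v_{1} + v_{3} + v_{7} = 0  ⇒ sig = [3:]
  {2,3,7}:  v_{2} + v_{3} + v_{7} = v_{4}  ⇒ sig = [3:1]
  {3,6,7}:  v_{3} + v_{6} + v_{7} = v_{2}  ⇒ sig = [3:1]

Hence PRS(X_Σ) =
    [2:1]
    [2:1]
    [2:1]
    [2:1,1]
    [2:1,2]
    [2:2]
    [3:]
    [3:1]
    [3:1]


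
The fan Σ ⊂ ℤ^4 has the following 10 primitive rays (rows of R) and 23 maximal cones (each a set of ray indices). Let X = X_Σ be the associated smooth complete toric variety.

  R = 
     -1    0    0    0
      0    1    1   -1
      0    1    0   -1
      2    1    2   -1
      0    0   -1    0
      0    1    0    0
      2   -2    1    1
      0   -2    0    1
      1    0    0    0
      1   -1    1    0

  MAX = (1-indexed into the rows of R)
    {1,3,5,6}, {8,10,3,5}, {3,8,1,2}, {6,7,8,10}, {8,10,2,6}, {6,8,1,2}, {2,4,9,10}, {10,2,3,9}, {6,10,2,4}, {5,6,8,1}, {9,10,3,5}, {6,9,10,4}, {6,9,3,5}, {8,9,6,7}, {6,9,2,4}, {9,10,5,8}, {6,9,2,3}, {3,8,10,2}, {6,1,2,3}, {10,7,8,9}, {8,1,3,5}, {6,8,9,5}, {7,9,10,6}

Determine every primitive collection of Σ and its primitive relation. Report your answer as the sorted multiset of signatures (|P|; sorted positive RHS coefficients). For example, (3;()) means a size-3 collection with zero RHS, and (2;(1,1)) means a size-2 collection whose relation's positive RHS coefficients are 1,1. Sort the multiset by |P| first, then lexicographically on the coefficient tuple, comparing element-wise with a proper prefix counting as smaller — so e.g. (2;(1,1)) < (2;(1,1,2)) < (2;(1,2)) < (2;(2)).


Minimal non-faces — 19 found among 10 rays, 23 max cones:

  {1,9}:  v_{1} + v_{9} = 0 — sig = (2;())
  {2,5}:  v_{2} + v_{5} = v_{3} — sig = (2;(1))
  {1,10}:  v_{1} + v_{10} = v_{2} + v_{8} — sig = (2;(1,1))
  {3,7}:  v_{3} + v_{7} = v_{9} + v_{10} — sig = (2;(1,1))
  {1,4}:  v_{1} + v_{4} = v_{2} + v_{6} + v_{10} — sig = (2;(1,1,1))
  {1,7}:  v_{1} + v_{7} = v_{6} + v_{8} + v_{10} — sig = (2;(1,1,1))
  {2,7}:  v_{2} + v_{7} = v_{6} + 2·v_{10} — sig = (2;(1,2))
  {4,5}:  v_{4} + v_{5} = v_{2} + 2·v_{9} — sig = (2;(1,2))
  {4,8}:  v_{4} + v_{8} = v_{6} + 2·v_{10} — sig = (2;(1,2))
  {5,7}:  v_{5} + v_{7} = v_{8} + 2·v_{9} — sig = (2;(1,2))
  {4,7}:  v_{4} + v_{7} = 2·v_{6} + v_{9} + 3·v_{10} — sig = (2;(1,2,3))
  {3,4}:  v_{3} + v_{4} = 2·v_{2} + 2·v_{9} — sig = (2;(2,2))
  {3,6,8}:  v_{3} + v_{6} + v_{8} = 0 — sig = (3;())
  {2,8,9}:  v_{2} + v_{8} + v_{9} = v_{10} — sig = (3;(1))
  {5,6,10}:  v_{5} + v_{6} + v_{10} = v_{9} — sig = (3;(1))
  {3,6,10}:  v_{3} + v_{6} + v_{10} = v_{2} + v_{9} — sig = (3;(1,1))
  {3,8,9}:  v_{3} + v_{8} + v_{9} = v_{5} + v_{10} — sig = (3;(1,1))
  {2,6,9,10}:  v_{2} + v_{6} + v_{9} + v_{10} = v_{4} — sig = (4;(1))
  {6,8,9,10}:  v_{6} + v_{8} + v_{9} + v_{10} = v_{7} — sig = (4;(1))

Sorted signature multiset PRS(X):
{ (2;()),  (2;(1)),  (2;(1,1)) ×2,  (2;(1,1,1)) ×2,  (2;(1,2)) ×4,  (2;(1,2,3)),  (2;(2,2)),  (3;()),  (3;(1)) ×2,  (3;(1,1)) ×2,  (4;(1)) ×2 }


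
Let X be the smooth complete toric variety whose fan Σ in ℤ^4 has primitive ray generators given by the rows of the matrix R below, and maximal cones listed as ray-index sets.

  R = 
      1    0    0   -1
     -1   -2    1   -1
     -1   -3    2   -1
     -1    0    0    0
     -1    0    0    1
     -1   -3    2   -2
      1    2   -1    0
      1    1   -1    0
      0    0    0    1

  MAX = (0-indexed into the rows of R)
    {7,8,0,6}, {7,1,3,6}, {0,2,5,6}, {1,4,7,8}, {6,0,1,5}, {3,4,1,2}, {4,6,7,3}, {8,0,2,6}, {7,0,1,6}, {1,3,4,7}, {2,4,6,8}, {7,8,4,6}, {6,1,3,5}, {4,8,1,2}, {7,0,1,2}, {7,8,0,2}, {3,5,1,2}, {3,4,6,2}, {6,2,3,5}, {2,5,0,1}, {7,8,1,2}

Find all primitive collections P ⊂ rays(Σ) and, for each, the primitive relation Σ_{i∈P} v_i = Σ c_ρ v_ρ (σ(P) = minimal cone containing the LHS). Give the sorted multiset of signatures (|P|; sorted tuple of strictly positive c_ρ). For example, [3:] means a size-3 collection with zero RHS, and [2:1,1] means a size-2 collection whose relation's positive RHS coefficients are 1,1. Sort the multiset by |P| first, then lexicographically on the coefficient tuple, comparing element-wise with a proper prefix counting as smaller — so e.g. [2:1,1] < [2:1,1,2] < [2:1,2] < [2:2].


|primitive collections| = 13. Relations:

  • {0,4}:  v_{0} + v_{4} = 0  ⇒ sig = [2:]
  • {3,8}:  v_{3} + v_{8} = v_{4}  ⇒ sig = [2:1]
  • {5,8}:  v_{5} + v_{8} = v_{2}  ⇒ sig = [2:1]
  • {0,3}:  v_{0} + v_{3} = v_{1} + v_{6}  ⇒ sig = [2:1,1]
  • {4,5}:  v_{4} + v_{5} = v_{2} + v_{3}  ⇒ sig = [2:1,1]
  • {5,7}:  v_{5} + v_{7} = v_{0} + v_{1}  ⇒ sig = [2:1,1]
  • {1,6,8}:  v_{1} + v_{6} + v_{8} = 0  ⇒ sig = [3:]
  • {1,2,6}:  v_{1} + v_{2} + v_{6} = v_{5}  ⇒ sig = [3:1]
  • {1,4,6}:  v_{1} + v_{4} + v_{6} = v_{3}  ⇒ sig = [3:1]
  • {2,3,7}:  v_{2} + v_{3} + v_{7} = v_{1}  ⇒ sig = [3:1]
  • {2,6,7}:  v_{2} + v_{6} + v_{7} = v_{0}  ⇒ sig = [3:1]
  • {0,1,8}:  v_{0} + v_{1} + v_{8} = v_{2} + v_{7}  ⇒ sig = [3:1,1]
  • {2,4,7}:  v_{2} + v_{4} + v_{7} = v_{1} + v_{8}  ⇒ sig = [3:1,1]

Hence PRS(X_Σ) =
{ [2:],  [2:1] ×2,  [2:1,1] ×3,  [3:],  [3:1] ×4,  [3:1,1] ×2 }


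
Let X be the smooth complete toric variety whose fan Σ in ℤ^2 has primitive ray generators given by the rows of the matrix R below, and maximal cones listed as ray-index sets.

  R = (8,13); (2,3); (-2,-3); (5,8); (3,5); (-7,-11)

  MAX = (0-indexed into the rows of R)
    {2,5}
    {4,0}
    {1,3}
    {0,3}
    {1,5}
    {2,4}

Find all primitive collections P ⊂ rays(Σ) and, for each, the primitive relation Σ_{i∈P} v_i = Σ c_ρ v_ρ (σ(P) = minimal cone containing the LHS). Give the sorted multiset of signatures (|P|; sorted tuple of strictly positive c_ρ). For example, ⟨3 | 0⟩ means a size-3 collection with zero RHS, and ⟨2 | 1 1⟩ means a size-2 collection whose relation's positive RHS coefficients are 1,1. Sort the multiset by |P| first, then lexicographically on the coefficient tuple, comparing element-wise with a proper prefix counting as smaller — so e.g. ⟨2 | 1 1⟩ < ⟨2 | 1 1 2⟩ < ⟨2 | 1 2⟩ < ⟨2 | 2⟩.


9 minimal non-faces of Δ(Σ) (on 6 rays):

  P = {1,2}:  v_{1} + v_{2} = 0  ⟹  sig = ⟨2 | 0⟩
  P = {1,4}:  v_{1} + v_{4} = v_{3}  ⟹  sig = ⟨2 | 1⟩
  P = {2,3}:  v_{2} + v_{3} = v_{4}  ⟹  sig = ⟨2 | 1⟩
  P = {3,4}:  v_{3} + v_{4} = v_{0}  ⟹  sig = ⟨2 | 1⟩
  P = {3,5}:  v_{3} + v_{5} = v_{2}  ⟹  sig = ⟨2 | 1⟩
  P = {0,5}:  v_{0} + v_{5} = v_{2} + v_{4}  ⟹  sig = ⟨2 | 1 1⟩
  P = {0,1}:  v_{0} + v_{1} = 2·v_{3}  ⟹  sig = ⟨2 | 2⟩
  P = {0,2}:  v_{0} + v_{2} = 2·v_{4}  ⟹  sig = ⟨2 | 2⟩
  P = {4,5}:  v_{4} + v_{5} = 2·v_{2}  ⟹  sig = ⟨2 | 2⟩

Sorted signature multiset PRS(X):
    ⟨2 | 0⟩
    ⟨2 | 1⟩
    ⟨2 | 1⟩
    ⟨2 | 1⟩
    ⟨2 | 1⟩
    ⟨2 | 1 1⟩
    ⟨2 | 2⟩
    ⟨2 | 2⟩
    ⟨2 | 2⟩


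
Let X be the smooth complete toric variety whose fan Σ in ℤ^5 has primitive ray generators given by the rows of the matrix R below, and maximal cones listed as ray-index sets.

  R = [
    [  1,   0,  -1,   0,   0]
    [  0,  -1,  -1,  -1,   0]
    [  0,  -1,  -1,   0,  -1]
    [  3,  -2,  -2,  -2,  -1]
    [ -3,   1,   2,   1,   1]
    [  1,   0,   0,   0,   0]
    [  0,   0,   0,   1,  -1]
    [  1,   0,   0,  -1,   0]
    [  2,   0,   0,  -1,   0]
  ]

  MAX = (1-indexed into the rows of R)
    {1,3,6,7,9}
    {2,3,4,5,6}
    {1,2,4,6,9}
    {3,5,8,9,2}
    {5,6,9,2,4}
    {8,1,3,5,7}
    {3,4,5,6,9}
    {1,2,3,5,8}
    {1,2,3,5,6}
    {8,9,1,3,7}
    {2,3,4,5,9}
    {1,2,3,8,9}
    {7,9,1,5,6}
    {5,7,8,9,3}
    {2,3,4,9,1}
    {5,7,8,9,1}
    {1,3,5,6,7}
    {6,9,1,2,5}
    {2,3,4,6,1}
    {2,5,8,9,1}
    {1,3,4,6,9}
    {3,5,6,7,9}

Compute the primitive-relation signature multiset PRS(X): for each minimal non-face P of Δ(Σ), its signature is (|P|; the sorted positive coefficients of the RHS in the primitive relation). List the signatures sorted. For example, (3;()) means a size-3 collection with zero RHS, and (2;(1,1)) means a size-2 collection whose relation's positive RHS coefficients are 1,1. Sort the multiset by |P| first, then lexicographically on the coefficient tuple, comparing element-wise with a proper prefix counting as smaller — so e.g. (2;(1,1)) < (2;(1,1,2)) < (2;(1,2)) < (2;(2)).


Δ(Σ) — 9 vertices, 7 min non-faces:

  P={2,7}:  v_{2} + v_{7} = v_{3}  so sig = (2;(1))
  P={6,8}:  v_{6} + v_{8} = v_{9}  so sig = (2;(1))
  P={4,7}:  v_{4} + v_{7} = 2·v_{3} + v_{6} + v_{9}  so sig = (2;(1,1,2))
  P={4,8}:  v_{4} + v_{8} = v_{2} + v_{3} + 2·v_{9}  so sig = (2;(1,1,2))
  P={1,4,5}:  v_{1} + v_{4} + v_{5} = v_{2} + v_{6}  so sig = (3;(1,1))
  P={1,3,5,9}:  v_{1} + v_{3} + v_{5} + v_{9} = 0  so sig = (4;())
  P={2,3,6,9}:  v_{2} + v_{3} + v_{6} + v_{9} = v_{4}  so sig = (4;(1))

so the primitive-relation signature multiset is
    (2;(1))
    (2;(1))
    (2;(1,1,2))
    (2;(1,1,2))
    (3;(1,1))
    (4;())
    (4;(1))


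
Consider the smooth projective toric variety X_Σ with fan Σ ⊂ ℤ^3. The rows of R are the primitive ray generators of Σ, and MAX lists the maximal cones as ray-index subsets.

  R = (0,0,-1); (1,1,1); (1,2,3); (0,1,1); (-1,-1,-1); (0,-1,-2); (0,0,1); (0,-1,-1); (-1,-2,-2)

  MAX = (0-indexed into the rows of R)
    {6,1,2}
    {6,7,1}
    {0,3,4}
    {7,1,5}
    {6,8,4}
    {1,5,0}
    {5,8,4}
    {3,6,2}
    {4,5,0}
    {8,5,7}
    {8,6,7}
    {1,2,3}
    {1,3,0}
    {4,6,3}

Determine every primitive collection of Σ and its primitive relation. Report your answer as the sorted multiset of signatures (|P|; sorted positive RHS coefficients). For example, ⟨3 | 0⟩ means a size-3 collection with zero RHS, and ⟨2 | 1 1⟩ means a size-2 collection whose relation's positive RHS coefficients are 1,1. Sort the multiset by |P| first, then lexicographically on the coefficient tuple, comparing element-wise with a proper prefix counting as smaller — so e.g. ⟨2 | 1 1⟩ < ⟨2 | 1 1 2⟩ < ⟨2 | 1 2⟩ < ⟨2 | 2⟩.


16 minimal non-faces of Δ(Σ) (on 9 rays):

  {0,6}:  v_{0} + v_{6} = 0 — sig = ⟨2 | 0⟩
  {1,4}:  v_{1} + v_{4} = 0 — sig = ⟨2 | 0⟩
  {3,7}:  v_{3} + v_{7} = 0 — sig = ⟨2 | 0⟩
  {0,7}:  v_{0} + v_{7} = v_{5} — sig = ⟨2 | 1⟩
  {1,8}:  v_{1} + v_{8} = v_{7} — sig = ⟨2 | 1⟩
  {2,5}:  v_{2} + v_{5} = v_{1} — sig = ⟨2 | 1⟩
  {2,8}:  v_{2} + v_{8} = v_{6} — sig = ⟨2 | 1⟩
  {3,5}:  v_{3} + v_{5} = v_{0} — sig = ⟨2 | 1⟩
  {3,8}:  v_{3} + v_{8} = v_{4} — sig = ⟨2 | 1⟩
  {4,7}:  v_{4} + v_{7} = v_{8} — sig = ⟨2 | 1⟩
  {5,6}:  v_{5} + v_{6} = v_{7} — sig = ⟨2 | 1⟩
  {0,2}:  v_{0} + v_{2} = v_{1} + v_{3} — sig = ⟨2 | 1 1⟩
  {0,8}:  v_{0} + v_{8} = v_{4} + v_{5} — sig = ⟨2 | 1 1⟩
  {2,4}:  v_{2} + v_{4} = v_{3} + v_{6} — sig = ⟨2 | 1 1⟩
  {2,7}:  v_{2} + v_{7} = v_{1} + v_{6} — sig = ⟨2 | 1 1⟩
  {1,3,6}:  v_{1} + v_{3} + v_{6} = v_{2} — sig = ⟨3 | 1⟩

Signatures (|P|; sorted positive RHS coefficients), sorted:
{ ⟨2 | 0⟩ ×3,  ⟨2 | 1⟩ ×8,  ⟨2 | 1 1⟩ ×4,  ⟨3 | 1⟩ }


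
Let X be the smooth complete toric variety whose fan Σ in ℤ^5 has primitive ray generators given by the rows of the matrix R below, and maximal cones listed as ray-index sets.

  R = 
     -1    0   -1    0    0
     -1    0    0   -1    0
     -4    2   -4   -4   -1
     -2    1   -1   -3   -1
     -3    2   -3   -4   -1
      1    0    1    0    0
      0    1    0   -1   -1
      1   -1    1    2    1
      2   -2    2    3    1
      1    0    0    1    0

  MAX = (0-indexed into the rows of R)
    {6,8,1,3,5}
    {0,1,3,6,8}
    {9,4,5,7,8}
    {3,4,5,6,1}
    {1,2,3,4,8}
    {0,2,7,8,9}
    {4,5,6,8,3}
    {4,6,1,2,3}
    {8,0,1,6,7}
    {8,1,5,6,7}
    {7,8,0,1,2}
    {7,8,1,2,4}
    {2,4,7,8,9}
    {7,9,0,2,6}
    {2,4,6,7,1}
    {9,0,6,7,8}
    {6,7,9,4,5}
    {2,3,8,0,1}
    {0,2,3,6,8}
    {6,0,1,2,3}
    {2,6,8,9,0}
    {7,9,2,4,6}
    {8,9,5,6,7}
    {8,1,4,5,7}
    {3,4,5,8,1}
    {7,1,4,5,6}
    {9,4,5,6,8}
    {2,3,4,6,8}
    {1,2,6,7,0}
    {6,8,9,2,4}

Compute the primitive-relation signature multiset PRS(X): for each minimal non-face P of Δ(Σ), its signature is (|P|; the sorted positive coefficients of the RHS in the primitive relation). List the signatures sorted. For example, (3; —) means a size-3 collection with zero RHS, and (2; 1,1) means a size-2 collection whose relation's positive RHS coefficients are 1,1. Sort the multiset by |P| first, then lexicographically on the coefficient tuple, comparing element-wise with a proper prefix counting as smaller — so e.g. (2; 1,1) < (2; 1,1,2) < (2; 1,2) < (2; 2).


Δ(Σ) — 10 vertices, 10 min non-faces:

  {0,5}:  v_{0} + v_{5} = 0 — sig = (2; —)
  {1,9}:  v_{1} + v_{9} = 0 — sig = (2; —)
  {0,4}:  v_{0} + v_{4} = v_{2} — sig = (2; 1)
  {2,5}:  v_{2} + v_{5} = v_{4} — sig = (2; 1)
  {3,7}:  v_{3} + v_{7} = v_{1} — sig = (2; 1)
  {3,9}:  v_{3} + v_{9} = v_{4} + v_{6} + v_{8} — sig = (2; 1,1,1)
  {4,6,7,8}:  v_{4} + v_{6} + v_{7} + v_{8} = 0 — sig = (4; —)
  {1,4,6,8}:  v_{1} + v_{4} + v_{6} + v_{8} = v_{3} — sig = (4; 1)
  {2,6,7,8}:  v_{2} + v_{6} + v_{7} + v_{8} = v_{0} — sig = (4; 1)
  {1,2,6,8}:  v_{1} + v_{2} + v_{6} + v_{8} = v_{0} + v_{3} — sig = (4; 1,1)

Sorted signature multiset PRS(X):
    (2; —)
    (2; —)
    (2; 1)
    (2; 1)
    (2; 1)
    (2; 1,1,1)
    (4; —)
    (4; 1)
    (4; 1)
    (4; 1,1)


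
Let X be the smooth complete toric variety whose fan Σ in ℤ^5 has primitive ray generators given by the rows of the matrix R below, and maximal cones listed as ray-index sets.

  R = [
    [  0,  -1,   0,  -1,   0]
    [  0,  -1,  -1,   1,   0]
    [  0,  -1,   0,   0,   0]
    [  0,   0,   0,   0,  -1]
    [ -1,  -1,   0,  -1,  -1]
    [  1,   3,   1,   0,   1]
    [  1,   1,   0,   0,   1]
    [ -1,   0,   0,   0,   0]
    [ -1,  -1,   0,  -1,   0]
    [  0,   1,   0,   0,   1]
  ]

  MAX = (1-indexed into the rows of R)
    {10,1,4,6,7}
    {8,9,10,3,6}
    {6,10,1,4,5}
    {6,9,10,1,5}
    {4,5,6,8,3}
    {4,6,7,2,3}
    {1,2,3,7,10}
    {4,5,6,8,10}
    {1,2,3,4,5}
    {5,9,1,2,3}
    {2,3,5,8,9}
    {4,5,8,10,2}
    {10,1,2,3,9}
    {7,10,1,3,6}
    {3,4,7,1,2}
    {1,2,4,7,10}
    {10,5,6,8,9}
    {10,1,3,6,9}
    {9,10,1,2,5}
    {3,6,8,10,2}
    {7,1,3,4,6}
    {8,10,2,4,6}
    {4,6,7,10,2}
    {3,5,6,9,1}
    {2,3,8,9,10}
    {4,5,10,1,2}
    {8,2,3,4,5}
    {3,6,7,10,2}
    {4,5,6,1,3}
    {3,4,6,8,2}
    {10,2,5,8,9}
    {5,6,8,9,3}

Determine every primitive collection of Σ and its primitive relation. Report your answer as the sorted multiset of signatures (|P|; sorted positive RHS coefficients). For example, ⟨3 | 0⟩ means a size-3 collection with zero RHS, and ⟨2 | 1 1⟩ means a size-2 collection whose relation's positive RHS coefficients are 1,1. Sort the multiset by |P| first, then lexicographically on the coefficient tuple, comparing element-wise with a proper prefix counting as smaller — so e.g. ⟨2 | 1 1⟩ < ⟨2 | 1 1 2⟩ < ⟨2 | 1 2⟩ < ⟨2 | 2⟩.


Minimal non-faces — 10 found among 10 rays, 32 max cones:

  • {1,8}:  v_{1} + v_{8} = v_{9} ; sig = ⟨2 | 1⟩
  • {4,9}:  v_{4} + v_{9} = v_{5} ; sig = ⟨2 | 1⟩
  • {7,8}:  v_{7} + v_{8} = v_{10} ; sig = ⟨2 | 1⟩
  • {7,9}:  v_{7} + v_{9} = v_{1} + v_{10} ; sig = ⟨2 | 1 1⟩
  • {5,7}:  v_{5} + v_{7} = v_{1} + v_{4} + v_{10} ; sig = ⟨2 | 1 1 1⟩
  • {3,4,10}:  v_{3} + v_{4} + v_{10} = 0 ; sig = ⟨3 | 0⟩
  • {1,2,6}:  v_{1} + v_{2} + v_{6} = v_{7} ; sig = ⟨3 | 1⟩
  • {2,6,9}:  v_{2} + v_{6} + v_{9} = v_{10} ; sig = ⟨3 | 1⟩
  • {3,5,10}:  v_{3} + v_{5} + v_{10} = v_{9} ; sig = ⟨3 | 1⟩
  • {2,5,6}:  v_{2} + v_{5} + v_{6} = v_{4} + v_{10} ; sig = ⟨3 | 1 1⟩

Sorted signature multiset PRS(X):
    ⟨2 | 1⟩
    ⟨2 | 1⟩
    ⟨2 | 1⟩
    ⟨2 | 1 1⟩
    ⟨2 | 1 1 1⟩
    ⟨3 | 0⟩
    ⟨3 | 1⟩
    ⟨3 | 1⟩
    ⟨3 | 1⟩
    ⟨3 | 1 1⟩


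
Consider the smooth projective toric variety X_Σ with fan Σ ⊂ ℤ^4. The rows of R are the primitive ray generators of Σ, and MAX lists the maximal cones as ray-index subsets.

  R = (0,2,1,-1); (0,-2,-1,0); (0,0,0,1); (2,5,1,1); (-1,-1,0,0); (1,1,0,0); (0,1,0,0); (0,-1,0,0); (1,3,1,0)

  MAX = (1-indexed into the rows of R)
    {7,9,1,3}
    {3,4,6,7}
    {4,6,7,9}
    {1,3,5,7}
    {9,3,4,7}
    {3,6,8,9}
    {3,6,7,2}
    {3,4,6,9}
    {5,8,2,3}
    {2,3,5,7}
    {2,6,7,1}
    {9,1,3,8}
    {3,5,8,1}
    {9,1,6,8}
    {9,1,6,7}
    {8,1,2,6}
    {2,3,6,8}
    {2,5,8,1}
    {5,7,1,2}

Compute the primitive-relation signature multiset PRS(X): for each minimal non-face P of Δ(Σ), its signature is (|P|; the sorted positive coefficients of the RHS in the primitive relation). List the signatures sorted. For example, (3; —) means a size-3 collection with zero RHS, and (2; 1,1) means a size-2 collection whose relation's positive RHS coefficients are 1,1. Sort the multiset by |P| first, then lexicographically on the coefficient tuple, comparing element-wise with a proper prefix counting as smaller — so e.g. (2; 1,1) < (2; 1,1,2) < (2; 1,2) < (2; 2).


11 collections generate NE(X_Σ); each relation:

  • {5,6}:  v_{5} + v_{6} = 0  ⇒ sig = (2; —)
  • {7,8}:  v_{7} + v_{8} = 0  ⇒ sig = (2; —)
  • {2,9}:  v_{2} + v_{9} = v_{6}  ⇒ sig = (2; 1)
  • {5,9}:  v_{5} + v_{9} = v_{1} + v_{3}  ⇒ sig = (2; 1,1)
  • {4,5}:  v_{4} + v_{5} = v_{3} + v_{7} + v_{9}  ⇒ sig = (2; 1,1,1)
  • {4,8}:  v_{4} + v_{8} = v_{3} + v_{6} + v_{9}  ⇒ sig = (2; 1,1,1)
  • {2,4}:  v_{2} + v_{4} = v_{3} + 2·v_{6} + v_{7}  ⇒ sig = (2; 1,1,2)
  • {1,4}:  v_{1} + v_{4} = v_{7} + 2·v_{9}  ⇒ sig = (2; 1,2)
  • {1,2,3}:  v_{1} + v_{2} + v_{3} = 0  ⇒ sig = (3; —)
  • {1,3,6}:  v_{1} + v_{3} + v_{6} = v_{9}  ⇒ sig = (3; 1)
  • {3,6,7,9}:  v_{3} + v_{6} + v_{7} + v_{9} = v_{4}  ⇒ sig = (4; 1)

Hence PRS(X_Σ) =
{ (2; —) ×2,  (2; 1),  (2; 1,1),  (2; 1,1,1) ×2,  (2; 1,1,2),  (2; 1,2),  (3; —),  (3; 1),  (4; 1) }


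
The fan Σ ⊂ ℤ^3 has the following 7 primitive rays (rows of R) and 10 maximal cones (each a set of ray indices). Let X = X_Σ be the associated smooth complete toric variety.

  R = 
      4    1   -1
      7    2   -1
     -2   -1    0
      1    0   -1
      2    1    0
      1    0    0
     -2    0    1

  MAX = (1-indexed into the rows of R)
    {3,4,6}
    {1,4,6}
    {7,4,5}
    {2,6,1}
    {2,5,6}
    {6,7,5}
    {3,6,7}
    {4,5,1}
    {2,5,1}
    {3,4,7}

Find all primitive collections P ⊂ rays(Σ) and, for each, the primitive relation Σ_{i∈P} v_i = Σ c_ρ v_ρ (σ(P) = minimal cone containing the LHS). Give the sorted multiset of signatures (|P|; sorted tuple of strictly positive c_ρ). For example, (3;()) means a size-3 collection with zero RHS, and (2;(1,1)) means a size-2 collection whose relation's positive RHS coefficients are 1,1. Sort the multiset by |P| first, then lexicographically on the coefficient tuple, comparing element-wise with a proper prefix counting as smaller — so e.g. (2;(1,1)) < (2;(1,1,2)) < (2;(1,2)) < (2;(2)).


The 9 primitive collections of Σ (r=7, n=3):

  • {3,5}:  v_{3} + v_{5} = 0 ; sig = (2;())
  • {1,7}:  v_{1} + v_{7} = v_{5} ; sig = (2;(1))
  • {1,3}:  v_{1} + v_{3} = v_{4} + v_{6} ; sig = (2;(1,1))
  • {2,3}:  v_{2} + v_{3} = v_{1} + v_{6} ; sig = (2;(1,1))
  • {2,7}:  v_{2} + v_{7} = 2·v_{5} + v_{6} ; sig = (2;(1,2))
  • {2,4}:  v_{2} + v_{4} = 2·v_{1} ; sig = (2;(2))
  • {4,6,7}:  v_{4} + v_{6} + v_{7} = 0 ; sig = (3;())
  • {1,5,6}:  v_{1} + v_{5} + v_{6} = v_{2} ; sig = (3;(1))
  • {4,5,6}:  v_{4} + v_{5} + v_{6} = v_{1} ; sig = (3;(1))

Signatures (|P|; sorted positive RHS coefficients), sorted:
[(2;()), (2;(1)), (2;(1,1)), (2;(1,1)), (2;(1,2)), (2;(2)), (3;()), (3;(1)), (3;(1))]


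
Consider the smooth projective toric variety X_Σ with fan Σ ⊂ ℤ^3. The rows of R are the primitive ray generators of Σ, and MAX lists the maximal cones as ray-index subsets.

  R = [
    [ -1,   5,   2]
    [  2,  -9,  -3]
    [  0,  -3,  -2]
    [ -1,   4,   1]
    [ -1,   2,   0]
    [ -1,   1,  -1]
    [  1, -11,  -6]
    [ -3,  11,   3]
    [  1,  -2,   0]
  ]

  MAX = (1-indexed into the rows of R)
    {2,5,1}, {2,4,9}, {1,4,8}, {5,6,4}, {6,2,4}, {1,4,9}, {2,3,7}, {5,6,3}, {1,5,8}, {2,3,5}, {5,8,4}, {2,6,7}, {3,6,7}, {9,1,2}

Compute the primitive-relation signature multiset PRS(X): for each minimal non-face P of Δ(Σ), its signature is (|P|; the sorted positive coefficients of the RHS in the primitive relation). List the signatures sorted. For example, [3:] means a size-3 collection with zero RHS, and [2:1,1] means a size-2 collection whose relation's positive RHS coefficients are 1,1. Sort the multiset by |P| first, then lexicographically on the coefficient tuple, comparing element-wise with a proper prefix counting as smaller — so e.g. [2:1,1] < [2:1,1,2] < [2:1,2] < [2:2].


Σ has 20 primitive collections:

  P = {5,9}:  v_{5} + v_{9} = 0 ; sig = [2:]
  P = {1,3}:  v_{1} + v_{3} = v_{5} ; sig = [2:1]
  P = {2,8}:  v_{2} + v_{8} = v_{5} ; sig = [2:1]
  P = {3,4}:  v_{3} + v_{4} = v_{6} ; sig = [2:1]
  P = {1,6}:  v_{1} + v_{6} = v_{4} + v_{5} ; sig = [2:1,1]
  P = {3,9}:  v_{3} + v_{9} = v_{2} + v_{4} ; sig = [2:1,1]
  P = {8,9}:  v_{8} + v_{9} = v_{1} + v_{4} ; sig = [2:1,1]
  P = {7,8}:  v_{7} + v_{8} = v_{3} + v_{5} + v_{6} ; sig = [2:1,1,1]
  P = {7,9}:  v_{7} + v_{9} = 2·v_{2} + v_{4} + v_{6} ; sig = [2:1,1,2]
  P = {3,8}:  v_{3} + v_{8} = v_{4} + 2·v_{5} ; sig = [2:1,2]
  P = {4,7}:  v_{4} + v_{7} = v_{2} + 2·v_{6} ; sig = [2:1,2]
  P = {6,9}:  v_{6} + v_{9} = v_{2} + 2·v_{4} ; sig = [2:1,2]
  P = {1,7}:  v_{1} + v_{7} = 2·v_{3} ; sig = [2:2]
  P = {6,8}:  v_{6} + v_{8} = 2·v_{4} + 2·v_{5} ; sig = [2:2,2]
  P = {5,7}:  v_{5} + v_{7} = 3·v_{3} ; sig = [2:3]
  P = {1,2,4}:  v_{1} + v_{2} + v_{4} = 0 ; sig = [3:]
  P = {1,4,5}:  v_{1} + v_{4} + v_{5} = v_{8} ; sig = [3:1]
  P = {2,3,6}:  v_{2} + v_{3} + v_{6} = v_{7} ; sig = [3:1]
  P = {2,4,5}:  v_{2} + v_{4} + v_{5} = v_{3} ; sig = [3:1]
  P = {2,5,6}:  v_{2} + v_{5} + v_{6} = 2·v_{3} ; sig = [3:2]

Signatures (|P|; sorted positive RHS coefficients), sorted:
{ [2:],  [2:1] ×3,  [2:1,1] ×3,  [2:1,1,1],  [2:1,1,2],  [2:1,2] ×3,  [2:2],  [2:2,2],  [2:3],  [3:],  [3:1] ×3,  [3:2] }


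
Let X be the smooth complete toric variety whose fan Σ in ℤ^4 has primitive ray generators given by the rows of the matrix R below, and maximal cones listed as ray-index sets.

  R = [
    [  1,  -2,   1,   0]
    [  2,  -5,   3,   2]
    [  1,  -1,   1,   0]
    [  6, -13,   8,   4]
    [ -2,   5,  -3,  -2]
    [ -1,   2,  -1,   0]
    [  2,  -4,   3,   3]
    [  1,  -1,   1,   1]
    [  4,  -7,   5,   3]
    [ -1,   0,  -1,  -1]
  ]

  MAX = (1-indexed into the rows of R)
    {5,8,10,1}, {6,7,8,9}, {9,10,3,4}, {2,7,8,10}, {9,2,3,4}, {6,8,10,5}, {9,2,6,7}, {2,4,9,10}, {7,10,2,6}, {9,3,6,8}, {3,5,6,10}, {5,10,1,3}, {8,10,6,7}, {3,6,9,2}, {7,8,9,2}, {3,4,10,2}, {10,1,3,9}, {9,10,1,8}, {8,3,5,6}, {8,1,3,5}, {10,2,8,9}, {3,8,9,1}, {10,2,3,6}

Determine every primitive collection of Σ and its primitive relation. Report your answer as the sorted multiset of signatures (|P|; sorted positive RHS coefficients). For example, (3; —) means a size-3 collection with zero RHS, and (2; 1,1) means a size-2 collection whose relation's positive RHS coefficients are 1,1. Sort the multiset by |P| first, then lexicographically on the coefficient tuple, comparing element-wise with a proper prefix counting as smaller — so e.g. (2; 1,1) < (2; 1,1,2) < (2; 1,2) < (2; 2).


Σ has 18 primitive collections:

  • {1,6}:  v_{1} + v_{6} = 0  ⇒ sig = (2; —)
  • {2,5}:  v_{2} + v_{5} = 0  ⇒ sig = (2; —)
  • {1,2}:  v_{1} + v_{2} = v_{9} + v_{10}  ⇒ sig = (2; 1,1)
  • {1,7}:  v_{1} + v_{7} = v_{2} + v_{8}  ⇒ sig = (2; 1,1)
  • {3,7}:  v_{3} + v_{7} = v_{6} + v_{9}  ⇒ sig = (2; 1,1)
  • {5,7}:  v_{5} + v_{7} = v_{6} + v_{8}  ⇒ sig = (2; 1,1)
  • {5,9}:  v_{5} + v_{9} = v_{3} + v_{8}  ⇒ sig = (2; 1,1)
  • {4,5}:  v_{4} + v_{5} = v_{3} + v_{9} + v_{10}  ⇒ sig = (2; 1,1,1)
  • {4,6}:  v_{4} + v_{6} = 2·v_{2} + v_{3}  ⇒ sig = (2; 1,2)
  • {4,7}:  v_{4} + v_{7} = 2·v_{2} + v_{9}  ⇒ sig = (2; 1,2)
  • {4,8}:  v_{4} + v_{8} = 2·v_{9} + v_{10}  ⇒ sig = (2; 1,2)
  • {1,4}:  v_{1} + v_{4} = v_{3} + 2·v_{9} + 2·v_{10}  ⇒ sig = (2; 1,2,2)
  • {2,3,8}:  v_{2} + v_{3} + v_{8} = v_{9}  ⇒ sig = (3; 1)
  • {2,6,8}:  v_{2} + v_{6} + v_{8} = v_{7}  ⇒ sig = (3; 1)
  • {3,8,10}:  v_{3} + v_{8} + v_{10} = v_{1}  ⇒ sig = (3; 1)
  • {6,9,10}:  v_{6} + v_{9} + v_{10} = v_{2}  ⇒ sig = (3; 1)
  • {7,9,10}:  v_{7} + v_{9} + v_{10} = 2·v_{2} + v_{8}  ⇒ sig = (3; 1,2)
  • {2,3,9,10}:  v_{2} + v_{3} + v_{9} + v_{10} = v_{4}  ⇒ sig = (4; 1)

so the primitive-relation signature multiset is
    (2; —)
    (2; —)
    (2; 1,1)
    (2; 1,1)
    (2; 1,1)
    (2; 1,1)
    (2; 1,1)
    (2; 1,1,1)
    (2; 1,2)
    (2; 1,2)
    (2; 1,2)
    (2; 1,2,2)
    (3; 1)
    (3; 1)
    (3; 1)
    (3; 1)
    (3; 1,2)
    (4; 1)


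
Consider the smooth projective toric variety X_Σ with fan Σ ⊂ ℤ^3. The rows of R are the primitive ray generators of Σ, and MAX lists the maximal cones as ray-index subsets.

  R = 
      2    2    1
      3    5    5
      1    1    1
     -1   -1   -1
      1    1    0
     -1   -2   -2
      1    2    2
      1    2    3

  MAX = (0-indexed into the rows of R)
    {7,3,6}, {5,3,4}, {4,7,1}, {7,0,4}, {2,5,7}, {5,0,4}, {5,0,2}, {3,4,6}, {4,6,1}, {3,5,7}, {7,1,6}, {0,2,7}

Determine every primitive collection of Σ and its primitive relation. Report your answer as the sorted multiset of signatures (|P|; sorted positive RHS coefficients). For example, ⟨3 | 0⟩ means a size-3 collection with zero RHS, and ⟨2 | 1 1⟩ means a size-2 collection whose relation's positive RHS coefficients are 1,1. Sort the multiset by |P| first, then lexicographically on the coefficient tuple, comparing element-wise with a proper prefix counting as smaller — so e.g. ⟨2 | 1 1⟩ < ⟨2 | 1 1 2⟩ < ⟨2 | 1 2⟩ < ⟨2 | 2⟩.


14 collections generate NE(X_Σ); each relation:

  {2,3}:  v_{2} + v_{3} = 0 — sig = ⟨2 | 0⟩
  {5,6}:  v_{5} + v_{6} = 0 — sig = ⟨2 | 0⟩
  {0,3}:  v_{0} + v_{3} = v_{4} — sig = ⟨2 | 1⟩
  {2,4}:  v_{2} + v_{4} = v_{0} — sig = ⟨2 | 1⟩
  {1,5}:  v_{1} + v_{5} = v_{4} + v_{7} — sig = ⟨2 | 1 1⟩
  {2,6}:  v_{2} + v_{6} = v_{4} + v_{7} — sig = ⟨2 | 1 1⟩
  {0,6}:  v_{0} + v_{6} = 2·v_{4} + v_{7} — sig = ⟨2 | 1 2⟩
  {1,3}:  v_{1} + v_{3} = 2·v_{6} — sig = ⟨2 | 2⟩
  {1,2}:  v_{1} + v_{2} = 2·v_{4} + 2·v_{7} — sig = ⟨2 | 2 2⟩
  {0,1}:  v_{0} + v_{1} = 3·v_{4} + 2·v_{7} — sig = ⟨2 | 2 3⟩
  {3,4,7}:  v_{3} + v_{4} + v_{7} = v_{6} — sig = ⟨3 | 1⟩
  {4,5,7}:  v_{4} + v_{5} + v_{7} = v_{2} — sig = ⟨3 | 1⟩
  {4,6,7}:  v_{4} + v_{6} + v_{7} = v_{1} — sig = ⟨3 | 1⟩
  {0,5,7}:  v_{0} + v_{5} + v_{7} = 2·v_{2} — sig = ⟨3 | 2⟩

Hence PRS(X_Σ) =
    |P|=2: 10 collections, coeffs (), (), (1), (1), (1,1), (1,1), (1,2), (2), (2,2), (2,3)
    |P|=3: 4 collections, coeffs (1), (1), (1), (2)


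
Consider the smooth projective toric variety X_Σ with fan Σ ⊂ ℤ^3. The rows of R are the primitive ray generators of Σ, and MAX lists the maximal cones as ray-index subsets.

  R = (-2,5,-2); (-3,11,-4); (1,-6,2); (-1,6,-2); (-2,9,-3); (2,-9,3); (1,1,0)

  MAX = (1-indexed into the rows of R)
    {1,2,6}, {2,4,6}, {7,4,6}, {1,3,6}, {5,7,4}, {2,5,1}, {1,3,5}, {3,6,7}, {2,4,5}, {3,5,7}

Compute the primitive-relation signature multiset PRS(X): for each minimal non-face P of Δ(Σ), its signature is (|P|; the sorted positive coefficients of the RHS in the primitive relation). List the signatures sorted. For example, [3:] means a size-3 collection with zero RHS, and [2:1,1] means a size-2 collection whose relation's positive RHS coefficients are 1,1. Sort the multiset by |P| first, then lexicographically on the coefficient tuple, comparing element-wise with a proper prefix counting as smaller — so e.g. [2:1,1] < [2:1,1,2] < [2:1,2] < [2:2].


Σ has 6 primitive collections:

  • {3,4}:  v_{3} + v_{4} = 0  so sig = [2:]
  • {5,6}:  v_{5} + v_{6} = 0  so sig = [2:]
  • {1,4}:  v_{1} + v_{4} = v_{2}  so sig = [2:1]
  • {1,7}:  v_{1} + v_{7} = v_{4}  so sig = [2:1]
  • {2,3}:  v_{2} + v_{3} = v_{1}  so sig = [2:1]
  • {2,7}:  v_{2} + v_{7} = 2·v_{4}  so sig = [2:2]

Signatures (|P|; sorted positive RHS coefficients), sorted:
    |P|=2: 6 collections, coeffs (), (), (1), (1), (1), (2)


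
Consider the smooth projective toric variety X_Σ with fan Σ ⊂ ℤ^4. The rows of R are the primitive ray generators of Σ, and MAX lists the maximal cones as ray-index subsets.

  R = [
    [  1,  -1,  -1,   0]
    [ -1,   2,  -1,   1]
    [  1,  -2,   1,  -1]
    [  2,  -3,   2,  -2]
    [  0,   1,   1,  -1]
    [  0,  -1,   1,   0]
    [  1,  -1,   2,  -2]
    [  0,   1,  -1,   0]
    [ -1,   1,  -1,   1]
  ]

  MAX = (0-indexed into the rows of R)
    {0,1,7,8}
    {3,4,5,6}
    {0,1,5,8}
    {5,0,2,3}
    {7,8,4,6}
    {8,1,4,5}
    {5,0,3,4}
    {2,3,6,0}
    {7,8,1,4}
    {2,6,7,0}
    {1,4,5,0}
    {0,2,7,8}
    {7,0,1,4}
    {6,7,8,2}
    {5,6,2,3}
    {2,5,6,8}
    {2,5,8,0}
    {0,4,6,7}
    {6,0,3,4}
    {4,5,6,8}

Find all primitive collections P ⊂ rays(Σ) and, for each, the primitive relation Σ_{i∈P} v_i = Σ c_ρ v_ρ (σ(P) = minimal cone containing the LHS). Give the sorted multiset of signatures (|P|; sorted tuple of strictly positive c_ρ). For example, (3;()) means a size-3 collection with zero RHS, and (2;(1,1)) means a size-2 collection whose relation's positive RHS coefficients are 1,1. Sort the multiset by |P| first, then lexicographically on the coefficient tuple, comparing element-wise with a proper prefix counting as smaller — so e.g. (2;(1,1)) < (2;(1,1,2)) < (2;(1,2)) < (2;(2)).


10 minimal non-faces of Δ(Σ) (on 9 rays):

  P={1,2}:  v_{1} + v_{2} = 0  ⇒ sig = (2;())
  P={5,7}:  v_{5} + v_{7} = 0  ⇒ sig = (2;())
  P={1,6}:  v_{1} + v_{6} = v_{4}  ⇒ sig = (2;(1))
  P={2,4}:  v_{2} + v_{4} = v_{6}  ⇒ sig = (2;(1))
  P={3,8}:  v_{3} + v_{8} = v_{2}  ⇒ sig = (2;(1))
  P={3,7}:  v_{3} + v_{7} = v_{0} + v_{6}  ⇒ sig = (2;(1,1))
  P={1,3}:  v_{1} + v_{3} = v_{0} + v_{4} + v_{5}  ⇒ sig = (2;(1,1,1))
  P={0,4,8}:  v_{0} + v_{4} + v_{8} = v_{7}  ⇒ sig = (3;(1))
  P={0,5,6}:  v_{0} + v_{5} + v_{6} = v_{3}  ⇒ sig = (3;(1))
  P={0,6,8}:  v_{0} + v_{6} + v_{8} = v_{2} + v_{7}  ⇒ sig = (3;(1,1))

so the primitive-relation signature multiset is
    (2;())
    (2;())
    (2;(1))
    (2;(1))
    (2;(1))
    (2;(1,1))
    (2;(1,1,1))
    (3;(1))
    (3;(1))
    (3;(1,1))


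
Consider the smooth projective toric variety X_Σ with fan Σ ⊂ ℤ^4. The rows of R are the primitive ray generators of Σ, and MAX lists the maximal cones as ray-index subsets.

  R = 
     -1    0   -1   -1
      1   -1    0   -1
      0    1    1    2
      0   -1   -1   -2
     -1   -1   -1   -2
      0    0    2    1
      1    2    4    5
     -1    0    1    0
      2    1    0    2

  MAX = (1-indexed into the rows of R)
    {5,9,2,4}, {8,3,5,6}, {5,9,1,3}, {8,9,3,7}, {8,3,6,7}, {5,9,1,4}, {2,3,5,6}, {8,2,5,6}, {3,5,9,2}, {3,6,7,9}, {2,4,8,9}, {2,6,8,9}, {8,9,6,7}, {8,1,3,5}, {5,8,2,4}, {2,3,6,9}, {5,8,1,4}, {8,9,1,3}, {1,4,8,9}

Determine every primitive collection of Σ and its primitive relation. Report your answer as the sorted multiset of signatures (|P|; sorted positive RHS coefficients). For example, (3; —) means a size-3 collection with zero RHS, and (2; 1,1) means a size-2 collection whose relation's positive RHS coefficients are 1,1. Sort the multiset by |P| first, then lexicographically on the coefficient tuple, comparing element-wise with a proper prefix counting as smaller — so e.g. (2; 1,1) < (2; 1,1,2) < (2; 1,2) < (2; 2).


12 collections generate NE(X_Σ); each relation:

  P={3,4}:  v_{3} + v_{4} = 0 ; sig = (2; —)
  P={1,2}:  v_{1} + v_{2} = v_{4} ; sig = (2; 1)
  P={1,6}:  v_{1} + v_{6} = v_{8} ; sig = (2; 1)
  P={4,6}:  v_{4} + v_{6} = v_{2} + v_{8} ; sig = (2; 1,1)
  P={5,7}:  v_{5} + v_{7} = v_{3} + v_{6} ; sig = (2; 1,1)
  P={4,7}:  v_{4} + v_{7} = v_{6} + v_{8} + v_{9} ; sig = (2; 1,1,1)
  P={1,7}:  v_{1} + v_{7} = v_{3} + 2·v_{8} + v_{9} ; sig = (2; 1,1,2)
  P={2,7}:  v_{2} + v_{7} = 2·v_{6} + v_{9} ; sig = (2; 1,2)
  P={5,8,9}:  v_{5} + v_{8} + v_{9} = 0 ; sig = (3; —)
  P={2,3,8}:  v_{2} + v_{3} + v_{8} = v_{6} ; sig = (3; 1)
  P={5,6,9}:  v_{5} + v_{6} + v_{9} = v_{2} + v_{3} ; sig = (3; 1,1)
  P={3,6,8,9}:  v_{3} + v_{6} + v_{8} + v_{9} = v_{7} ; sig = (4; 1)

Hence PRS(X_Σ) =
[(2; —), (2; 1), (2; 1), (2; 1,1), (2; 1,1), (2; 1,1,1), (2; 1,1,2), (2; 1,2), (3; —), (3; 1), (3; 1,1), (4; 1)]


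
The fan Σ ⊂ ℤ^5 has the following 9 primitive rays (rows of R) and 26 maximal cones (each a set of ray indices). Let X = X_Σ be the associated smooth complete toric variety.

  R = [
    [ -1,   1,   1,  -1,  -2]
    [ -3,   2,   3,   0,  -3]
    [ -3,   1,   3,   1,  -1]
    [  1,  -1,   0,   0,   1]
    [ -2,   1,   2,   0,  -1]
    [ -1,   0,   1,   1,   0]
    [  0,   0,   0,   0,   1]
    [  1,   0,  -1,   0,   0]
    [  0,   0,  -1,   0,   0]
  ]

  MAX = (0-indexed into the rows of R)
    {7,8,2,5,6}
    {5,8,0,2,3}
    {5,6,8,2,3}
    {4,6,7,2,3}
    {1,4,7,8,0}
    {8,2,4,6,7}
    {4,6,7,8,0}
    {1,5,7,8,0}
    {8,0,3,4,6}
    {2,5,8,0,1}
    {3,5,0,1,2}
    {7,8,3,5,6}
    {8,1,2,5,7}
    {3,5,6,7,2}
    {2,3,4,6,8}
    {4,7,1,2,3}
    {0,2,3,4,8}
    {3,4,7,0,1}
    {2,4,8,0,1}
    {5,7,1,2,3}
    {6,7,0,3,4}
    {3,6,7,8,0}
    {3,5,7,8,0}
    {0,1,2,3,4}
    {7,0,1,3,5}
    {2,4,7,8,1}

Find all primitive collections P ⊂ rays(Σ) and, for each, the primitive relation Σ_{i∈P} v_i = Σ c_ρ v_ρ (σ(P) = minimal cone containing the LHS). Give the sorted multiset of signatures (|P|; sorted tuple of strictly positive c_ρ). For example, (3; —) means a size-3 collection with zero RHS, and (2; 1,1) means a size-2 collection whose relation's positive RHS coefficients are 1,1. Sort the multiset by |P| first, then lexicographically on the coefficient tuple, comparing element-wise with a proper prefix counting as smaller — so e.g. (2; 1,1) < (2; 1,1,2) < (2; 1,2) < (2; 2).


The 8 primitive collections of Σ (r=9, n=5):

  {4,5}:  v_{4} + v_{5} = v_{2}  ⇒ sig = (2; 1)
  {1,6}:  v_{1} + v_{6} = 2·v_{4} + v_{7}  ⇒ sig = (2; 1,2)
  {0,2,7}:  v_{0} + v_{2} + v_{7} = v_{1}  ⇒ sig = (3; 1)
  {0,5,6}:  v_{0} + v_{5} + v_{6} = v_{4}  ⇒ sig = (3; 1)
  {1,3,8}:  v_{1} + v_{3} + v_{8} = v_{0} + v_{5}  ⇒ sig = (3; 1,1)
  {0,2,6}:  v_{0} + v_{2} + v_{6} = 2·v_{4}  ⇒ sig = (3; 2)
  {3,4,7,8}:  v_{3} + v_{4} + v_{7} + v_{8} = 0  ⇒ sig = (4; —)
  {2,3,7,8}:  v_{2} + v_{3} + v_{7} + v_{8} = v_{5}  ⇒ sig = (4; 1)

Hence PRS(X_Σ) =
[(2; 1), (2; 1,2), (3; 1), (3; 1), (3; 1,1), (3; 2), (4; —), (4; 1)]


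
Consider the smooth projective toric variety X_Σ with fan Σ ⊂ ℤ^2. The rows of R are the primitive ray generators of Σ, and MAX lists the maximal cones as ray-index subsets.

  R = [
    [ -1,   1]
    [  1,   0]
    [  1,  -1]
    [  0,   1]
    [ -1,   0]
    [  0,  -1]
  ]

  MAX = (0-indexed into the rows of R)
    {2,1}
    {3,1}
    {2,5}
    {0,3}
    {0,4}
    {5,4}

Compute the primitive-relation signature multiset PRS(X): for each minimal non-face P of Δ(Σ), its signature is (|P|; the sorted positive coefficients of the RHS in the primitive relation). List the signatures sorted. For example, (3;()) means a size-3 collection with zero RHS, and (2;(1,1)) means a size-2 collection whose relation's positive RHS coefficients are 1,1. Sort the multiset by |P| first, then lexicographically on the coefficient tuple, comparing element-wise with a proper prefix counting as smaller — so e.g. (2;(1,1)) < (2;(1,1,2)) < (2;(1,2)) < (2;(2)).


Minimal non-faces — 9 found among 6 rays, 6 max cones:

  {0,2}:  v_{0} + v_{2} = 0  →  sig = (2;())
  {1,4}:  v_{1} + v_{4} = 0  →  sig = (2;())
  {3,5}:  v_{3} + v_{5} = 0  →  sig = (2;())
  {0,1}:  v_{0} + v_{1} = v_{3}  →  sig = (2;(1))
  {0,5}:  v_{0} + v_{5} = v_{4}  →  sig = (2;(1))
  {1,5}:  v_{1} + v_{5} = v_{2}  →  sig = (2;(1))
  {2,3}:  v_{2} + v_{3} = v_{1}  →  sig = (2;(1))
  {2,4}:  v_{2} + v_{4} = v_{5}  →  sig = (2;(1))
  {3,4}:  v_{3} + v_{4} = v_{0}  →  sig = (2;(1))

Signatures (|P|; sorted positive RHS coefficients), sorted:
    (2;())
    (2;())
    (2;())
    (2;(1))
    (2;(1))
    (2;(1))
    (2;(1))
    (2;(1))
    (2;(1))


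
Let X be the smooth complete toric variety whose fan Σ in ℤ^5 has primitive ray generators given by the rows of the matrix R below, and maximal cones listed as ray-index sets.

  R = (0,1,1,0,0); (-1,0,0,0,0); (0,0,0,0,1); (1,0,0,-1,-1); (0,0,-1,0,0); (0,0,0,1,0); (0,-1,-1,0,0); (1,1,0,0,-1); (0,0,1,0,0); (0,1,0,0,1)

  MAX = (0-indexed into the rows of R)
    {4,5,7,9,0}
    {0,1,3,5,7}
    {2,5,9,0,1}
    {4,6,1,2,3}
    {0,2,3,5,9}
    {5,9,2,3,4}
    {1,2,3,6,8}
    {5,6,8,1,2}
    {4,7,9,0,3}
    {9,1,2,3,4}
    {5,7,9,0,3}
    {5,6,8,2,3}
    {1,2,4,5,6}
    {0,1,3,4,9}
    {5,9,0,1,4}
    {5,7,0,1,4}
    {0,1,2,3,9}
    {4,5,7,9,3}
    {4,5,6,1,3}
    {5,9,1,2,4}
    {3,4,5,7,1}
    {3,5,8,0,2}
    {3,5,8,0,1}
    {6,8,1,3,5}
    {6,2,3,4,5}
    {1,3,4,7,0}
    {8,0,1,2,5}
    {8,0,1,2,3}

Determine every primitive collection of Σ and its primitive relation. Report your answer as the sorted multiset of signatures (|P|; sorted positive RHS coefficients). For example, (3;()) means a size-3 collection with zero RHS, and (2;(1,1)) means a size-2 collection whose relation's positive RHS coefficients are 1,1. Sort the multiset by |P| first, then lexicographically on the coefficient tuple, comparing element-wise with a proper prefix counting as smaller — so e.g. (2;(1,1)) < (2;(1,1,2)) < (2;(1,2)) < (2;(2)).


|primitive collections| = 12. Relations:

  • {0,6}:  v_{0} + v_{6} = 0  →  sig = (2;())
  • {4,8}:  v_{4} + v_{8} = 0  →  sig = (2;())
  • {6,9}:  v_{6} + v_{9} = v_{2} + v_{4}  →  sig = (2;(1,1))
  • {8,9}:  v_{8} + v_{9} = v_{0} + v_{2}  →  sig = (2;(1,1))
  • {2,7}:  v_{2} + v_{7} = v_{3} + v_{5} + v_{9}  →  sig = (2;(1,1,1))
  • {6,7}:  v_{6} + v_{7} = v_{3} + v_{4} + v_{5}  →  sig = (2;(1,1,1))
  • {7,8}:  v_{7} + v_{8} = v_{0} + v_{3} + v_{5}  →  sig = (2;(1,1,1))
  • {0,2,4}:  v_{0} + v_{2} + v_{4} = v_{9}  →  sig = (3;(1))
  • {1,7,9}:  v_{1} + v_{7} + v_{9} = 2·v_{0} + 2·v_{4}  →  sig = (3;(2,2))
  • {1,2,3,5}:  v_{1} + v_{2} + v_{3} + v_{5} = 0  →  sig = (4;())
  • {0,3,4,5}:  v_{0} + v_{3} + v_{4} + v_{5} = v_{7}  →  sig = (4;(1))
  • {1,3,5,9}:  v_{1} + v_{3} + v_{5} + v_{9} = v_{0} + v_{4}  →  sig = (4;(1,1))

Hence PRS(X_Σ) =
    |P|=2: 7 collections, coeffs (), (), (1,1), (1,1), (1,1,1), (1,1,1), (1,1,1)
    |P|=3: 2 collections, coeffs (1), (2,2)
    |P|=4: 3 collections, coeffs (), (1), (1,1)


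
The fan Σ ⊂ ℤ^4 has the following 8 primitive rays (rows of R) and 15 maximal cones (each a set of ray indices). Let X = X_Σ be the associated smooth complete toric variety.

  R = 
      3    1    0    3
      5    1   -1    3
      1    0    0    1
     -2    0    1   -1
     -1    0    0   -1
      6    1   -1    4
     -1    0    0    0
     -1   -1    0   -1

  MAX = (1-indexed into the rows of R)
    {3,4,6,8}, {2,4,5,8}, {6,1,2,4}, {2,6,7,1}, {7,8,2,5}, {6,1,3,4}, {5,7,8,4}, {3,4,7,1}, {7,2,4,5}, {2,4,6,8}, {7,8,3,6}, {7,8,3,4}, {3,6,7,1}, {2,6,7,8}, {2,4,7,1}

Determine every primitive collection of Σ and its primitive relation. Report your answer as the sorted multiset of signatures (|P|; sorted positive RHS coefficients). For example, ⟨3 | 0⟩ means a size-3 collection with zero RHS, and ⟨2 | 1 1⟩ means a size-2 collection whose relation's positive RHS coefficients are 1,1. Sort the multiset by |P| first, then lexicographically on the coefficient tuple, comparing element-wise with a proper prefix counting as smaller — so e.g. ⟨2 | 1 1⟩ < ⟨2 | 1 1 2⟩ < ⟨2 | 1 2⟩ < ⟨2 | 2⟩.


7 collections generate NE(X_Σ); each relation:

  {3,5}:  v_{3} + v_{5} = 0 ; sig = ⟨2 | 0⟩
  {2,3}:  v_{2} + v_{3} = v_{6} ; sig = ⟨2 | 1⟩
  {5,6}:  v_{5} + v_{6} = v_{2} ; sig = ⟨2 | 1⟩
  {1,5}:  v_{1} + v_{5} = v_{2} + v_{4} + v_{7} ; sig = ⟨2 | 1 1 1⟩
  {1,8}:  v_{1} + v_{8} = 2·v_{3} ; sig = ⟨2 | 2⟩
  {4,6,7}:  v_{4} + v_{6} + v_{7} = v_{1} ; sig = ⟨3 | 1⟩
  {2,4,7,8}:  v_{2} + v_{4} + v_{7} + v_{8} = v_{3} ; sig = ⟨4 | 1⟩

so the primitive-relation signature multiset is
    ⟨2 | 0⟩
    ⟨2 | 1⟩
    ⟨2 | 1⟩
    ⟨2 | 1 1 1⟩
    ⟨2 | 2⟩
    ⟨3 | 1⟩
    ⟨4 | 1⟩
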